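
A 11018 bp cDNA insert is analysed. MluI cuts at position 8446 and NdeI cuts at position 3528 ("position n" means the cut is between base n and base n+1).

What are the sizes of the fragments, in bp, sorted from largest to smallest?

4918, 3528, 2572 bp

Combined cut positions (sorted): 3528, 8446.
Linear molecule, 2 cuts → 3 fragments:
  3528 − 0 = 3528 bp
  8446 − 3528 = 4918 bp
  11018 − 8446 = 2572 bp
Sorted largest to smallest: 4918, 3528, 2572 bp.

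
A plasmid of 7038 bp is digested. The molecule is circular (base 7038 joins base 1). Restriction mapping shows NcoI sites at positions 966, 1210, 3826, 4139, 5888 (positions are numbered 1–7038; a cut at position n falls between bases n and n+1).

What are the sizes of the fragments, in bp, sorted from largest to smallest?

Circular molecule, 5 cuts → 5 fragments:
  1210 − 966 = 244 bp
  3826 − 1210 = 2616 bp
  4139 − 3826 = 313 bp
  5888 − 4139 = 1749 bp
  wrap: 7038 − 5888 + 966 = 2116 bp
Sorted largest to smallest: 2616, 2116, 1749, 313, 244 bp.

2616, 2116, 1749, 313, 244 bp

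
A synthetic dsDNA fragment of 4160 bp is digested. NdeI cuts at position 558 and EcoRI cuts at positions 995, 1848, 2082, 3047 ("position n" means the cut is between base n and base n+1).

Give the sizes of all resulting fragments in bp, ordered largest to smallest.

1113, 965, 853, 558, 437, 234 bp

Combined cut positions (sorted): 558, 995, 1848, 2082, 3047.
Linear molecule, 5 cuts → 6 fragments:
  558 − 0 = 558 bp
  995 − 558 = 437 bp
  1848 − 995 = 853 bp
  2082 − 1848 = 234 bp
  3047 − 2082 = 965 bp
  4160 − 3047 = 1113 bp
Sorted largest to smallest: 1113, 965, 853, 558, 437, 234 bp.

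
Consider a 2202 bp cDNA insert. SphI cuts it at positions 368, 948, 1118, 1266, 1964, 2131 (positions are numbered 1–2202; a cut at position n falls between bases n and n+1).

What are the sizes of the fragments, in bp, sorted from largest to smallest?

698, 580, 368, 170, 167, 148, 71 bp

Linear molecule, 6 cuts → 7 fragments:
  368 − 0 = 368 bp
  948 − 368 = 580 bp
  1118 − 948 = 170 bp
  1266 − 1118 = 148 bp
  1964 − 1266 = 698 bp
  2131 − 1964 = 167 bp
  2202 − 2131 = 71 bp
Sorted largest to smallest: 698, 580, 368, 170, 167, 148, 71 bp.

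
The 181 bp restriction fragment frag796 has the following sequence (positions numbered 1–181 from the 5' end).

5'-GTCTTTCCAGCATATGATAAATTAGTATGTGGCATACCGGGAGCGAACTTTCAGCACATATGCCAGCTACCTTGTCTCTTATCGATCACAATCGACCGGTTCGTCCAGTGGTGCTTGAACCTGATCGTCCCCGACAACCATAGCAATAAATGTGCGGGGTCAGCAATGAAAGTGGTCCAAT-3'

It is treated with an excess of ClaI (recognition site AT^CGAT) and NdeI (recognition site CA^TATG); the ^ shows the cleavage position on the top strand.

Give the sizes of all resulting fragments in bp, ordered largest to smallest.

99, 46, 24, 12 bp

The ClaI site (ATCGAT) starts at position 81.
ClaI cuts after base 2 of each site, so after position 82.
NdeI sites (CATATG) start at positions 11, 57.
NdeI cuts after base 2 of each site, so after positions 12, 58.
Combined cut positions: 12, 58, 82.
Linear molecule, 3 cuts → 4 fragments:
  1–12 → 12 bp
  13–58 → 46 bp
  59–82 → 24 bp
  83–181 → 99 bp
Sorted largest to smallest: 99, 46, 24, 12 bp.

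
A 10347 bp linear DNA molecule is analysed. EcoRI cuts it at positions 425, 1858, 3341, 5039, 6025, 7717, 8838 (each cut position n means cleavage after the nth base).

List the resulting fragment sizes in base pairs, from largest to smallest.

Linear molecule, 7 cuts → 8 fragments:
  425 − 0 = 425 bp
  1858 − 425 = 1433 bp
  3341 − 1858 = 1483 bp
  5039 − 3341 = 1698 bp
  6025 − 5039 = 986 bp
  7717 − 6025 = 1692 bp
  8838 − 7717 = 1121 bp
  10347 − 8838 = 1509 bp
Sorted largest to smallest: 1698, 1692, 1509, 1483, 1433, 1121, 986, 425 bp.

1698, 1692, 1509, 1483, 1433, 1121, 986, 425 bp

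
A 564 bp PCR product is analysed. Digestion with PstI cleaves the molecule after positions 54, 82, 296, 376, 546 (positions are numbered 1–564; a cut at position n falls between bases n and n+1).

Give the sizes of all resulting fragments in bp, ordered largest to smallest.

Linear molecule, 5 cuts → 6 fragments:
  54 − 0 = 54 bp
  82 − 54 = 28 bp
  296 − 82 = 214 bp
  376 − 296 = 80 bp
  546 − 376 = 170 bp
  564 − 546 = 18 bp
Sorted largest to smallest: 214, 170, 80, 54, 28, 18 bp.

214, 170, 80, 54, 28, 18 bp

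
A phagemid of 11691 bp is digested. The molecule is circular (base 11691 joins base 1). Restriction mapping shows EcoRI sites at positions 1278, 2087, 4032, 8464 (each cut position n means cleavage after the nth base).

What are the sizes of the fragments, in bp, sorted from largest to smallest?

Circular molecule, 4 cuts → 4 fragments:
  2087 − 1278 = 809 bp
  4032 − 2087 = 1945 bp
  8464 − 4032 = 4432 bp
  wrap: 11691 − 8464 + 1278 = 4505 bp
Sorted largest to smallest: 4505, 4432, 1945, 809 bp.

4505, 4432, 1945, 809 bp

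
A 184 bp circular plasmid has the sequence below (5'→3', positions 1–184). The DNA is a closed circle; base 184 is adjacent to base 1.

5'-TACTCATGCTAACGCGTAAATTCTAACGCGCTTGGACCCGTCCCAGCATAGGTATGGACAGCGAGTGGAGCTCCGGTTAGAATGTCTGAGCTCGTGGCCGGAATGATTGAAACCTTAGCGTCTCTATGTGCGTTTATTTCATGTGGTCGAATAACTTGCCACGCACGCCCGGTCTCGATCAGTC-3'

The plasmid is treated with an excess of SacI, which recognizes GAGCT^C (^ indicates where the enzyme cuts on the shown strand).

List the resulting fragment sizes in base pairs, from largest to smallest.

SacI sites (GAGCTC) start at positions 68, 88.
SacI cuts after base 5 of each site (before the last base), so after positions 72, 92.
Circular molecule, 2 cuts → 2 fragments:
  73–92 → 20 bp
  93–184 then 1–72 → 92 + 72 = 164 bp
Sorted largest to smallest: 164, 20 bp.

164, 20 bp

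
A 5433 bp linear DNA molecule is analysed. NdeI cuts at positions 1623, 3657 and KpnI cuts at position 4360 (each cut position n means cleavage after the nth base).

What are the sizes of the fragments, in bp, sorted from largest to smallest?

2034, 1623, 1073, 703 bp

Combined cut positions (sorted): 1623, 3657, 4360.
Linear molecule, 3 cuts → 4 fragments:
  1623 − 0 = 1623 bp
  3657 − 1623 = 2034 bp
  4360 − 3657 = 703 bp
  5433 − 4360 = 1073 bp
Sorted largest to smallest: 2034, 1623, 1073, 703 bp.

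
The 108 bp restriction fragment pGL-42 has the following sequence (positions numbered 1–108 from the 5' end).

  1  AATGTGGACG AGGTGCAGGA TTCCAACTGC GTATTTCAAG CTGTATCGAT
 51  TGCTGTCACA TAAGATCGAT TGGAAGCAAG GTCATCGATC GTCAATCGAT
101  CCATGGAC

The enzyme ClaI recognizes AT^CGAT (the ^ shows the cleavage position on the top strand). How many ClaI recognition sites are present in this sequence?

ATCGAT occurs starting at positions 45, 65, 84, 95.
ClaI cuts at 4 sites.

4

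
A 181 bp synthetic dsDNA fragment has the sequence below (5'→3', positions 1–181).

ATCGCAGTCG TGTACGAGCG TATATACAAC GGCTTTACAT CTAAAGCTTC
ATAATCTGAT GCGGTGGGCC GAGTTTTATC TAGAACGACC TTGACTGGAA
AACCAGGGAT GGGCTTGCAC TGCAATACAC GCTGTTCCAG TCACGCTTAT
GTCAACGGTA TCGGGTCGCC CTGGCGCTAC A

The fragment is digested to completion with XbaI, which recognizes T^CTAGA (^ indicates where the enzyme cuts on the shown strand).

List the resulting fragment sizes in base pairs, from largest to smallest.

The XbaI site (TCTAGA) starts at position 79.
XbaI cuts after the first base of each site, so after position 79.
Linear molecule, 1 cut → 2 fragments:
  1–79 → 79 bp
  80–181 → 102 bp
Sorted largest to smallest: 102, 79 bp.

102, 79 bp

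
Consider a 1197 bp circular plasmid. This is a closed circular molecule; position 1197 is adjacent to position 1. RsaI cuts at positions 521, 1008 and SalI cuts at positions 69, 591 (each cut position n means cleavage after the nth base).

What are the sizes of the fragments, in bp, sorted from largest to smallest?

Combined cut positions (sorted): 69, 521, 591, 1008.
Circular molecule, 4 cuts → 4 fragments:
  521 − 69 = 452 bp
  591 − 521 = 70 bp
  1008 − 591 = 417 bp
  wrap: 1197 − 1008 + 69 = 258 bp
Sorted largest to smallest: 452, 417, 258, 70 bp.

452, 417, 258, 70 bp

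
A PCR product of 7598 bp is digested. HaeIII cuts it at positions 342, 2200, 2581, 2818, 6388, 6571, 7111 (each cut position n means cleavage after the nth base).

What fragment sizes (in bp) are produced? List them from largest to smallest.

3570, 1858, 540, 487, 381, 342, 237, 183 bp

Linear molecule, 7 cuts → 8 fragments:
  342 − 0 = 342 bp
  2200 − 342 = 1858 bp
  2581 − 2200 = 381 bp
  2818 − 2581 = 237 bp
  6388 − 2818 = 3570 bp
  6571 − 6388 = 183 bp
  7111 − 6571 = 540 bp
  7598 − 7111 = 487 bp
Sorted largest to smallest: 3570, 1858, 540, 487, 381, 342, 237, 183 bp.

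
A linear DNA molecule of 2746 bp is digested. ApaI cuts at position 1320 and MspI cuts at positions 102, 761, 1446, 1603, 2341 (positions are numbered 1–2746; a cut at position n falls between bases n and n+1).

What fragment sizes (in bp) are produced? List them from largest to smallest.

738, 659, 559, 405, 157, 126, 102 bp

Combined cut positions (sorted): 102, 761, 1320, 1446, 1603, 2341.
Linear molecule, 6 cuts → 7 fragments:
  102 − 0 = 102 bp
  761 − 102 = 659 bp
  1320 − 761 = 559 bp
  1446 − 1320 = 126 bp
  1603 − 1446 = 157 bp
  2341 − 1603 = 738 bp
  2746 − 2341 = 405 bp
Sorted largest to smallest: 738, 659, 559, 405, 157, 126, 102 bp.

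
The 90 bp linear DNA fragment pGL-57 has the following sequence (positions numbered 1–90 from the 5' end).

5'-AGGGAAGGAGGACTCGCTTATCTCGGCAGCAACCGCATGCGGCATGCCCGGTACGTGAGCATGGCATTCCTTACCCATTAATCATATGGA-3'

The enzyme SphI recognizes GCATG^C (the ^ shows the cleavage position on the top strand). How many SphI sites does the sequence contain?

GCATGC occurs starting at positions 35, 42.
SphI cuts at 2 sites.

2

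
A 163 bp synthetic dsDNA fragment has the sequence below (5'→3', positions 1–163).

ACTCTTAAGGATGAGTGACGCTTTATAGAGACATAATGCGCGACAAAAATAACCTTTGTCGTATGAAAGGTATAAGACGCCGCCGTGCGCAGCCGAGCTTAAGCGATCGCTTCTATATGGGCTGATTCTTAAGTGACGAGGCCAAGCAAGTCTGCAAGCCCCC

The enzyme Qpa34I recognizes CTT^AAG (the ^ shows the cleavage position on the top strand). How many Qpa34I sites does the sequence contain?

CTTAAG occurs starting at positions 4, 98, 128.
Qpa34I cuts at 3 sites.

3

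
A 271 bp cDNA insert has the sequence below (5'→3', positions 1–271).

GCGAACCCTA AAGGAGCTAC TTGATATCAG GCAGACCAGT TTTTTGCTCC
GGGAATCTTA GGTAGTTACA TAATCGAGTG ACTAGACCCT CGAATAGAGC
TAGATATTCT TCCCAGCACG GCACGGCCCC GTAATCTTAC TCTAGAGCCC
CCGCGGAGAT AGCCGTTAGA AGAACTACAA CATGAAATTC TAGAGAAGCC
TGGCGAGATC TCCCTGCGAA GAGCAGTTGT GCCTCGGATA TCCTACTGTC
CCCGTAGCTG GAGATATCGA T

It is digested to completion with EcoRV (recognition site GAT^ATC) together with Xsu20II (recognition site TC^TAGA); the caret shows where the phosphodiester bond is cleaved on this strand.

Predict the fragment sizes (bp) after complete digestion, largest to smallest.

117, 49, 48, 26, 25, 6 bp

EcoRV sites (GATATC) start at positions 23, 237, 263.
EcoRV cuts after base 3 of each site, so after positions 25, 239, 265.
Xsu20II sites (TCTAGA) start at positions 141, 189.
Xsu20II cuts after base 2 of each site, so after positions 142, 190.
Combined cut positions: 25, 142, 190, 239, 265.
Linear molecule, 5 cuts → 6 fragments:
  1–25 → 25 bp
  26–142 → 117 bp
  143–190 → 48 bp
  191–239 → 49 bp
  240–265 → 26 bp
  266–271 → 6 bp
Sorted largest to smallest: 117, 49, 48, 26, 25, 6 bp.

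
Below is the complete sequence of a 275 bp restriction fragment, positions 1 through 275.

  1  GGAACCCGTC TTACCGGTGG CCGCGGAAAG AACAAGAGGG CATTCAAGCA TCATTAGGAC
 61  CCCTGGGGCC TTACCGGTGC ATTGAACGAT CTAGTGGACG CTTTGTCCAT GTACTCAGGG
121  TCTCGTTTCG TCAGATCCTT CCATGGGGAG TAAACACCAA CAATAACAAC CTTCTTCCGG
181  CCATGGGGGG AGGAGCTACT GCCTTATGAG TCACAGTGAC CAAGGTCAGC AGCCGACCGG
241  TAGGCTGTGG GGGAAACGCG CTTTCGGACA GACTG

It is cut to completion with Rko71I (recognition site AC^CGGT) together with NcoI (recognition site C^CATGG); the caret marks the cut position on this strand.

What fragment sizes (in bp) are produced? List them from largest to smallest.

Rko71I sites (ACCGGT) start at positions 13, 73, 236.
Rko71I cuts after base 2 of each site, so after positions 14, 74, 237.
NcoI sites (CCATGG) start at positions 141, 181.
NcoI cuts after the first base of each site, so after positions 141, 181.
Combined cut positions: 14, 74, 141, 181, 237.
Linear molecule, 5 cuts → 6 fragments:
  1–14 → 14 bp
  15–74 → 60 bp
  75–141 → 67 bp
  142–181 → 40 bp
  182–237 → 56 bp
  238–275 → 38 bp
Sorted largest to smallest: 67, 60, 56, 40, 38, 14 bp.

67, 60, 56, 40, 38, 14 bp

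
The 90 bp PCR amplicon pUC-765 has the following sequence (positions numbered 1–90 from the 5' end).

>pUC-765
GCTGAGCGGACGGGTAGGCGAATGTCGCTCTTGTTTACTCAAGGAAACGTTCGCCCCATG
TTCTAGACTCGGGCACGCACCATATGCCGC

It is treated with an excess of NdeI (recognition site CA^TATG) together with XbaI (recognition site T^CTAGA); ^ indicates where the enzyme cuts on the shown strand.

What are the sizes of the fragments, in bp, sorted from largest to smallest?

The NdeI site (CATATG) starts at position 81.
NdeI cuts after base 2 of each site, so after position 82.
The XbaI site (TCTAGA) starts at position 62.
XbaI cuts after the first base of each site, so after position 62.
Combined cut positions: 62, 82.
Linear molecule, 2 cuts → 3 fragments:
  1–62 → 62 bp
  63–82 → 20 bp
  83–90 → 8 bp
Sorted largest to smallest: 62, 20, 8 bp.

62, 20, 8 bp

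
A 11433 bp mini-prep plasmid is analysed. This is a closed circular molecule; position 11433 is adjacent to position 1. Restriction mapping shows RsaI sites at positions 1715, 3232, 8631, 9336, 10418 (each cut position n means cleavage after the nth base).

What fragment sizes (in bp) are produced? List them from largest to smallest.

Circular molecule, 5 cuts → 5 fragments:
  3232 − 1715 = 1517 bp
  8631 − 3232 = 5399 bp
  9336 − 8631 = 705 bp
  10418 − 9336 = 1082 bp
  wrap: 11433 − 10418 + 1715 = 2730 bp
Sorted largest to smallest: 5399, 2730, 1517, 1082, 705 bp.

5399, 2730, 1517, 1082, 705 bp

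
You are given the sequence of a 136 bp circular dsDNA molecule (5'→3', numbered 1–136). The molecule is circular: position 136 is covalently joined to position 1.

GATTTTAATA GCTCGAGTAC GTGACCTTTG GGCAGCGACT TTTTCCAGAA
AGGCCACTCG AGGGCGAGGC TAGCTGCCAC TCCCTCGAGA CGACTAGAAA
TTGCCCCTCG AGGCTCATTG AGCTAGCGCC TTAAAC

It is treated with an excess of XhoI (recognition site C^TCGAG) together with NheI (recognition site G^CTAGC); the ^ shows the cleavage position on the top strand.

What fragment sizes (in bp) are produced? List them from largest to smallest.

45, 26, 23, 15, 15, 12 bp

XhoI sites (CTCGAG) start at positions 12, 57, 84, 107.
XhoI cuts after the first base of each site, so after positions 12, 57, 84, 107.
NheI sites (GCTAGC) start at positions 69, 122.
NheI cuts after the first base of each site, so after positions 69, 122.
Combined cut positions: 12, 57, 69, 84, 107, 122.
Circular molecule, 6 cuts → 6 fragments:
  13–57 → 45 bp
  58–69 → 12 bp
  70–84 → 15 bp
  85–107 → 23 bp
  108–122 → 15 bp
  123–136 then 1–12 → 14 + 12 = 26 bp
Sorted largest to smallest: 45, 26, 23, 15, 15, 12 bp.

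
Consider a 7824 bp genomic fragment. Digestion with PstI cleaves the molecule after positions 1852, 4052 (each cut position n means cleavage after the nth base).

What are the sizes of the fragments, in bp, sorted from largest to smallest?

Linear molecule, 2 cuts → 3 fragments:
  1852 − 0 = 1852 bp
  4052 − 1852 = 2200 bp
  7824 − 4052 = 3772 bp
Sorted largest to smallest: 3772, 2200, 1852 bp.

3772, 2200, 1852 bp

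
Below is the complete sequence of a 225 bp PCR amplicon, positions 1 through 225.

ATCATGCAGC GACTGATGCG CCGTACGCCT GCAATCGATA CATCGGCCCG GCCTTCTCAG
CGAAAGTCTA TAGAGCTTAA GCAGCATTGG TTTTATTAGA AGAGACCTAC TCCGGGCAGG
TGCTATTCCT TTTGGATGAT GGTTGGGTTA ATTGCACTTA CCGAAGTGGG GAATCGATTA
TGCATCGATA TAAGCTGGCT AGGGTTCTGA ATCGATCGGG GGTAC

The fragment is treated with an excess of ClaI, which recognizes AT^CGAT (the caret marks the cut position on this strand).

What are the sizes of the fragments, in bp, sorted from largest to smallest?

ClaI sites (ATCGAT) start at positions 34, 173, 184, 211.
ClaI cuts after base 2 of each site, so after positions 35, 174, 185, 212.
Linear molecule, 4 cuts → 5 fragments:
  1–35 → 35 bp
  36–174 → 139 bp
  175–185 → 11 bp
  186–212 → 27 bp
  213–225 → 13 bp
Sorted largest to smallest: 139, 35, 27, 13, 11 bp.

139, 35, 27, 13, 11 bp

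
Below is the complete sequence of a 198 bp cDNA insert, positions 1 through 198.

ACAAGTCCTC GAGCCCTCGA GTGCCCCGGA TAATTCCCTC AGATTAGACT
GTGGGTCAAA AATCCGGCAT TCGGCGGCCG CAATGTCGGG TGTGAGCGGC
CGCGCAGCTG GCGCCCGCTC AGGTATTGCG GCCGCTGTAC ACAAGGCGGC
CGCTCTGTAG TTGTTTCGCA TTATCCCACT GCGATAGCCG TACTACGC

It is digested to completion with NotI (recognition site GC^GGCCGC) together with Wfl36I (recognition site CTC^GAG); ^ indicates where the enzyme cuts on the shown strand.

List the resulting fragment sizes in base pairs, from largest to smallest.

NotI sites (GCGGCCGC) start at positions 74, 96, 128, 146.
NotI cuts after base 2 of each site, so after positions 75, 97, 129, 147.
Wfl36I sites (CTCGAG) start at positions 8, 16.
Wfl36I cuts after base 3 of each site, so after positions 10, 18.
Combined cut positions: 10, 18, 75, 97, 129, 147.
Linear molecule, 6 cuts → 7 fragments:
  1–10 → 10 bp
  11–18 → 8 bp
  19–75 → 57 bp
  76–97 → 22 bp
  98–129 → 32 bp
  130–147 → 18 bp
  148–198 → 51 bp
Sorted largest to smallest: 57, 51, 32, 22, 18, 10, 8 bp.

57, 51, 32, 22, 18, 10, 8 bp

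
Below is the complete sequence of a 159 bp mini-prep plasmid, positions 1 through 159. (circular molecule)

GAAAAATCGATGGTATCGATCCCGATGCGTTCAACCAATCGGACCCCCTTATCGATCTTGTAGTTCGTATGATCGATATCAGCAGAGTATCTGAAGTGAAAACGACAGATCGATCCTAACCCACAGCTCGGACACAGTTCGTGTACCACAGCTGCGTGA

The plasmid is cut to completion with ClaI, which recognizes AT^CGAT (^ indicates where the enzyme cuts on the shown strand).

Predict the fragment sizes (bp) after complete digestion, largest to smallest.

ClaI sites (ATCGAT) start at positions 6, 15, 51, 72, 109.
ClaI cuts after base 2 of each site, so after positions 7, 16, 52, 73, 110.
Circular molecule, 5 cuts → 5 fragments:
  8–16 → 9 bp
  17–52 → 36 bp
  53–73 → 21 bp
  74–110 → 37 bp
  111–159 then 1–7 → 49 + 7 = 56 bp
Sorted largest to smallest: 56, 37, 36, 21, 9 bp.

56, 37, 36, 21, 9 bp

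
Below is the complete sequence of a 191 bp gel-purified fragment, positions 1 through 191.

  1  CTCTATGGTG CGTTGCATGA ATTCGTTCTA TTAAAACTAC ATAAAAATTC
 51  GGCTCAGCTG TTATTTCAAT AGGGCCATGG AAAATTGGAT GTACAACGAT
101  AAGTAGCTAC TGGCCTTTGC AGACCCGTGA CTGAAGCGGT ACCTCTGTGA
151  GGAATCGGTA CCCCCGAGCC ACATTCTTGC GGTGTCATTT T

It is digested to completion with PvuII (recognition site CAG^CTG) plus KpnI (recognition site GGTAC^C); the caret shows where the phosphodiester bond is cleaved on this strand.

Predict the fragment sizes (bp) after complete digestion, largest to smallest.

85, 57, 30, 19 bp

The PvuII site (CAGCTG) starts at position 55.
PvuII cuts after base 3 of each site, so after position 57.
KpnI sites (GGTACC) start at positions 138, 157.
KpnI cuts after base 5 of each site (before the last base), so after positions 142, 161.
Combined cut positions: 57, 142, 161.
Linear molecule, 3 cuts → 4 fragments:
  1–57 → 57 bp
  58–142 → 85 bp
  143–161 → 19 bp
  162–191 → 30 bp
Sorted largest to smallest: 85, 57, 30, 19 bp.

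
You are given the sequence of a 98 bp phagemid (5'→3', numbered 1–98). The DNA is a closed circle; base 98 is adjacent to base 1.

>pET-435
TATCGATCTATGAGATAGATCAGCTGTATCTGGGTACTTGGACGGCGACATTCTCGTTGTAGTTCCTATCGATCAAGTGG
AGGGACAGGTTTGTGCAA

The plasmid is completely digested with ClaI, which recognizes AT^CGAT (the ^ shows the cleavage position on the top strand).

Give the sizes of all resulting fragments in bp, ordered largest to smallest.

66, 32 bp

ClaI sites (ATCGAT) start at positions 2, 68.
ClaI cuts after base 2 of each site, so after positions 3, 69.
Circular molecule, 2 cuts → 2 fragments:
  4–69 → 66 bp
  70–98 then 1–3 → 29 + 3 = 32 bp
Sorted largest to smallest: 66, 32 bp.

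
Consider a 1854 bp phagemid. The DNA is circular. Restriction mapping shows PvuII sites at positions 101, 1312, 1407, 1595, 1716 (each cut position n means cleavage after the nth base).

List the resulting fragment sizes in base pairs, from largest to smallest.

Circular molecule, 5 cuts → 5 fragments:
  1312 − 101 = 1211 bp
  1407 − 1312 = 95 bp
  1595 − 1407 = 188 bp
  1716 − 1595 = 121 bp
  wrap: 1854 − 1716 + 101 = 239 bp
Sorted largest to smallest: 1211, 239, 188, 121, 95 bp.

1211, 239, 188, 121, 95 bp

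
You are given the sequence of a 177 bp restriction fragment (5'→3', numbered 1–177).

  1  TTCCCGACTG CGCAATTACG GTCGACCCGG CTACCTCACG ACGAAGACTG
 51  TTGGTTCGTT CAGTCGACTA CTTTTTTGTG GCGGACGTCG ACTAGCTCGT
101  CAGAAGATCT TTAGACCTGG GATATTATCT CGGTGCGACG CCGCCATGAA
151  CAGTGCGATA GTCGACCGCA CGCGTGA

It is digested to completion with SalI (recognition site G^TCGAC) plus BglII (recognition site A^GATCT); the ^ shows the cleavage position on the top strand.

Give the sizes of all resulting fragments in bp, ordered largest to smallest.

SalI sites (GTCGAC) start at positions 21, 63, 87, 161.
SalI cuts after the first base of each site, so after positions 21, 63, 87, 161.
The BglII site (AGATCT) starts at position 105.
BglII cuts after the first base of each site, so after position 105.
Combined cut positions: 21, 63, 87, 105, 161.
Linear molecule, 5 cuts → 6 fragments:
  1–21 → 21 bp
  22–63 → 42 bp
  64–87 → 24 bp
  88–105 → 18 bp
  106–161 → 56 bp
  162–177 → 16 bp
Sorted largest to smallest: 56, 42, 24, 21, 18, 16 bp.

56, 42, 24, 21, 18, 16 bp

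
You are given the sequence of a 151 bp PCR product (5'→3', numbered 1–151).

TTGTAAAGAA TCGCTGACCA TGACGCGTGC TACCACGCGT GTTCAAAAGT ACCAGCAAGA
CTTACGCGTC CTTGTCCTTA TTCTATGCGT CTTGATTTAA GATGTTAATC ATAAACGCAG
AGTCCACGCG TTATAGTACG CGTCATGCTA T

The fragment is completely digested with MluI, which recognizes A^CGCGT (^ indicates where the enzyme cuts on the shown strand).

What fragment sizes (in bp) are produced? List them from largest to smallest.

MluI sites (ACGCGT) start at positions 23, 35, 64, 126, 138.
MluI cuts after the first base of each site, so after positions 23, 35, 64, 126, 138.
Linear molecule, 5 cuts → 6 fragments:
  1–23 → 23 bp
  24–35 → 12 bp
  36–64 → 29 bp
  65–126 → 62 bp
  127–138 → 12 bp
  139–151 → 13 bp
Sorted largest to smallest: 62, 29, 23, 13, 12, 12 bp.

62, 29, 23, 13, 12, 12 bp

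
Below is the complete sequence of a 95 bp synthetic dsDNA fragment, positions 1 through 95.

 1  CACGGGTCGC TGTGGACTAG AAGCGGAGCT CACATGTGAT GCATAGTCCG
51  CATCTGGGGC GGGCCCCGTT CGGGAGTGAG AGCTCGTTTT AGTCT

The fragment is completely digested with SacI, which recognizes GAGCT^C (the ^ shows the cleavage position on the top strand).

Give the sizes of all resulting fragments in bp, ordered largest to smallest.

54, 30, 11 bp

SacI sites (GAGCTC) start at positions 26, 80.
SacI cuts after base 5 of each site (before the last base), so after positions 30, 84.
Linear molecule, 2 cuts → 3 fragments:
  1–30 → 30 bp
  31–84 → 54 bp
  85–95 → 11 bp
Sorted largest to smallest: 54, 30, 11 bp.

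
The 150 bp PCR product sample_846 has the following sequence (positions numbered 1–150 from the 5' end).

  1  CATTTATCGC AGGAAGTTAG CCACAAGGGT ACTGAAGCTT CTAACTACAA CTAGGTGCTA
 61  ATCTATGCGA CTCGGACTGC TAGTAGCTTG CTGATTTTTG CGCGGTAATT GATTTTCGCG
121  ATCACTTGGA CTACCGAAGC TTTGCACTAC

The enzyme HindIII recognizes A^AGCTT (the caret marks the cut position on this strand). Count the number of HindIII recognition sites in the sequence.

2

AAGCTT occurs starting at positions 35, 137.
HindIII cuts at 2 sites.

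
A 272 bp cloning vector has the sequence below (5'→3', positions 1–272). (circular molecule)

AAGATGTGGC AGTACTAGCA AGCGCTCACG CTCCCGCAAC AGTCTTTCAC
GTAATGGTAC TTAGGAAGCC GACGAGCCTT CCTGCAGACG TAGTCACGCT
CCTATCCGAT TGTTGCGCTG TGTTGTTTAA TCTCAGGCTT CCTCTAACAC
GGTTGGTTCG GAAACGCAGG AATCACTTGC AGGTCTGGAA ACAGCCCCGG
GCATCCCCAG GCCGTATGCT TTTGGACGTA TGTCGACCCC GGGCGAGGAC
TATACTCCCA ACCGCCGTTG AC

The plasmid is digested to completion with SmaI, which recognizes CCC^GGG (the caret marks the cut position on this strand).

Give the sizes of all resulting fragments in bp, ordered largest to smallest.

230, 42 bp

SmaI sites (CCCGGG) start at positions 196, 238.
SmaI cuts after base 3 of each site, so after positions 198, 240.
Circular molecule, 2 cuts → 2 fragments:
  199–240 → 42 bp
  241–272 then 1–198 → 32 + 198 = 230 bp
Sorted largest to smallest: 230, 42 bp.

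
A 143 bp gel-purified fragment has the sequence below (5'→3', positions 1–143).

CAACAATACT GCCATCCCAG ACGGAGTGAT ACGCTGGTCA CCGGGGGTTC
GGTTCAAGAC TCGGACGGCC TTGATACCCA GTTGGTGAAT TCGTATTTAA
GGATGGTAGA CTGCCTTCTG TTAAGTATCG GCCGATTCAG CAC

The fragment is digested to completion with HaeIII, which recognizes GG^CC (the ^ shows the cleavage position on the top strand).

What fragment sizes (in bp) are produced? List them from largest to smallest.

HaeIII sites (GGCC) start at positions 67, 130.
HaeIII cuts after base 2 of each site, so after positions 68, 131.
Linear molecule, 2 cuts → 3 fragments:
  1–68 → 68 bp
  69–131 → 63 bp
  132–143 → 12 bp
Sorted largest to smallest: 68, 63, 12 bp.

68, 63, 12 bp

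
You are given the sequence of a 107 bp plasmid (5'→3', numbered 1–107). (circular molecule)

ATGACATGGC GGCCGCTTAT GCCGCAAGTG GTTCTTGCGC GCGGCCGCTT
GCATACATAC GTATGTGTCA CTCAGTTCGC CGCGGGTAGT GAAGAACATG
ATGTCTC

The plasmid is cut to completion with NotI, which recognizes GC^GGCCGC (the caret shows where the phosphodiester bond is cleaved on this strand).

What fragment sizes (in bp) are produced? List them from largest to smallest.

NotI sites (GCGGCCGC) start at positions 9, 41.
NotI cuts after base 2 of each site, so after positions 10, 42.
Circular molecule, 2 cuts → 2 fragments:
  11–42 → 32 bp
  43–107 then 1–10 → 65 + 10 = 75 bp
Sorted largest to smallest: 75, 32 bp.

75, 32 bp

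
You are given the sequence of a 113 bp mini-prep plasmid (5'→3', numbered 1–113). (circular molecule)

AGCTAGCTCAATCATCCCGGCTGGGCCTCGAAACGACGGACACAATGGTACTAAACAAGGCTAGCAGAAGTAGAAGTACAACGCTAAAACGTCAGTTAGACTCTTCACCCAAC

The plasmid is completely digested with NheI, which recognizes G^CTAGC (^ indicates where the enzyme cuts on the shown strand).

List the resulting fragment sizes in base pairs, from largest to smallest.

58, 55 bp

NheI sites (GCTAGC) start at positions 2, 60.
NheI cuts after the first base of each site, so after positions 2, 60.
Circular molecule, 2 cuts → 2 fragments:
  3–60 → 58 bp
  61–113 then 1–2 → 53 + 2 = 55 bp
Sorted largest to smallest: 58, 55 bp.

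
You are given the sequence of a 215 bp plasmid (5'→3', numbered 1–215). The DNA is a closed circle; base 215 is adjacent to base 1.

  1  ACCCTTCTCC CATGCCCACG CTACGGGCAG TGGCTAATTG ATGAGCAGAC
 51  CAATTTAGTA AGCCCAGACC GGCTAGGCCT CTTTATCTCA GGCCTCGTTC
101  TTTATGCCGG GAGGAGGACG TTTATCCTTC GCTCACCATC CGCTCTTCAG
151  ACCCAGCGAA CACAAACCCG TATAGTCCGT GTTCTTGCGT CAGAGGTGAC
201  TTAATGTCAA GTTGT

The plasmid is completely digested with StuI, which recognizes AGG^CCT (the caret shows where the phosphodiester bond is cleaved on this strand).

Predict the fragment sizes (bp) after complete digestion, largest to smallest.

200, 15 bp

StuI sites (AGGCCT) start at positions 75, 90.
StuI cuts after base 3 of each site, so after positions 77, 92.
Circular molecule, 2 cuts → 2 fragments:
  78–92 → 15 bp
  93–215 then 1–77 → 123 + 77 = 200 bp
Sorted largest to smallest: 200, 15 bp.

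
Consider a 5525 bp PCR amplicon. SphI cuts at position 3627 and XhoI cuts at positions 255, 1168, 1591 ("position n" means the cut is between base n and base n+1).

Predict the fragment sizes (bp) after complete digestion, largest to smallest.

Combined cut positions (sorted): 255, 1168, 1591, 3627.
Linear molecule, 4 cuts → 5 fragments:
  255 − 0 = 255 bp
  1168 − 255 = 913 bp
  1591 − 1168 = 423 bp
  3627 − 1591 = 2036 bp
  5525 − 3627 = 1898 bp
Sorted largest to smallest: 2036, 1898, 913, 423, 255 bp.

2036, 1898, 913, 423, 255 bp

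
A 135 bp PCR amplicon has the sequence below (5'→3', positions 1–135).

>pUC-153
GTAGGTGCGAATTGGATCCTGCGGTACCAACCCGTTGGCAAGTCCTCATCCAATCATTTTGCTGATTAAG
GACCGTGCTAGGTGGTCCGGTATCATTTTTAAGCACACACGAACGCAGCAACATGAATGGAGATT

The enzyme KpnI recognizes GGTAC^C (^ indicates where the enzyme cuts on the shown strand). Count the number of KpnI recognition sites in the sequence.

1

GGTACC occurs starting at position 23.
KpnI cuts at 1 site.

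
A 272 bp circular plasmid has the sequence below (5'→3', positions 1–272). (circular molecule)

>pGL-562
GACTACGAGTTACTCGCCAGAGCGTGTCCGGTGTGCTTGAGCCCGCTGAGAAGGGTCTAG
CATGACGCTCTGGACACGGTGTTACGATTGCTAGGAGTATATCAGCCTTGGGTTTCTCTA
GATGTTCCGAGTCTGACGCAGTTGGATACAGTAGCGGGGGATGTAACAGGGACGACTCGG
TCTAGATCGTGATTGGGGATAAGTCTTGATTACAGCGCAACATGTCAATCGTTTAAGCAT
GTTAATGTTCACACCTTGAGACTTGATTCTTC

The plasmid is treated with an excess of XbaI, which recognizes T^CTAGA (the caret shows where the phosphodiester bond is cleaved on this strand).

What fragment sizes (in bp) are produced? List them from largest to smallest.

XbaI sites (TCTAGA) start at positions 117, 181.
XbaI cuts after the first base of each site, so after positions 117, 181.
Circular molecule, 2 cuts → 2 fragments:
  118–181 → 64 bp
  182–272 then 1–117 → 91 + 117 = 208 bp
Sorted largest to smallest: 208, 64 bp.

208, 64 bp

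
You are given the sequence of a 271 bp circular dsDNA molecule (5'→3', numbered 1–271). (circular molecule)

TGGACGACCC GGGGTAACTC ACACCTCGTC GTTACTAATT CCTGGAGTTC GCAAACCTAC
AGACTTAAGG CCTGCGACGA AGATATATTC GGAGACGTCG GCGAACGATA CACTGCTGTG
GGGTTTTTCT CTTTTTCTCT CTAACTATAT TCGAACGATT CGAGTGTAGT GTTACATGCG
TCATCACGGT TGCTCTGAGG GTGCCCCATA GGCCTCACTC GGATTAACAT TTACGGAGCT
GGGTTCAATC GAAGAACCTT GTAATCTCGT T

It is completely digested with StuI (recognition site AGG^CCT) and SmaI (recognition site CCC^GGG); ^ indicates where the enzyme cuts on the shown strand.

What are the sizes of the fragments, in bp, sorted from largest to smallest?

142, 69, 60 bp

StuI sites (AGGCCT) start at positions 68, 210.
StuI cuts after base 3 of each site, so after positions 70, 212.
The SmaI site (CCCGGG) starts at position 8.
SmaI cuts after base 3 of each site, so after position 10.
Combined cut positions: 10, 70, 212.
Circular molecule, 3 cuts → 3 fragments:
  11–70 → 60 bp
  71–212 → 142 bp
  213–271 then 1–10 → 59 + 10 = 69 bp
Sorted largest to smallest: 142, 69, 60 bp.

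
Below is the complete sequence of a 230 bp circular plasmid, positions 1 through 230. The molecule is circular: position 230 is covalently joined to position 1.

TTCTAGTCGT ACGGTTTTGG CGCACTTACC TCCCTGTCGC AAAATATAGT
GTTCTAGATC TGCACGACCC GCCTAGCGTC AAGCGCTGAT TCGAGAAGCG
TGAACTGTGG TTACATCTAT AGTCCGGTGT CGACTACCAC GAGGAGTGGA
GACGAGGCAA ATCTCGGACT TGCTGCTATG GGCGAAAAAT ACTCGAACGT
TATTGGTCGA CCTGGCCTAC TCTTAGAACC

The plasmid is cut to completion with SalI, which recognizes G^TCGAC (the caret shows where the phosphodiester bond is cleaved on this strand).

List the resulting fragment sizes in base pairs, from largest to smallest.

153, 77 bp

SalI sites (GTCGAC) start at positions 129, 206.
SalI cuts after the first base of each site, so after positions 129, 206.
Circular molecule, 2 cuts → 2 fragments:
  130–206 → 77 bp
  207–230 then 1–129 → 24 + 129 = 153 bp
Sorted largest to smallest: 153, 77 bp.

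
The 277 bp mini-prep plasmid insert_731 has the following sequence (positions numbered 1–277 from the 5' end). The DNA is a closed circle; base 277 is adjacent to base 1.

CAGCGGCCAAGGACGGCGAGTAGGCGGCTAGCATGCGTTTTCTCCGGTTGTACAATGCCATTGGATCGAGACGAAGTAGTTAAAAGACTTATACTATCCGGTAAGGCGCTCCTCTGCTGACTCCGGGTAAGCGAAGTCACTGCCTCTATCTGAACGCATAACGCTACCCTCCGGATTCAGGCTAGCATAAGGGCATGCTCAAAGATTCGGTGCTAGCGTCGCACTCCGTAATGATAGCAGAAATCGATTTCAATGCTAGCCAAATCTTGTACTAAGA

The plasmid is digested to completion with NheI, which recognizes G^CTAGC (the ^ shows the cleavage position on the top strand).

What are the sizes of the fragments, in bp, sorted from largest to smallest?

154, 49, 43, 31 bp

NheI sites (GCTAGC) start at positions 27, 181, 212, 255.
NheI cuts after the first base of each site, so after positions 27, 181, 212, 255.
Circular molecule, 4 cuts → 4 fragments:
  28–181 → 154 bp
  182–212 → 31 bp
  213–255 → 43 bp
  256–277 then 1–27 → 22 + 27 = 49 bp
Sorted largest to smallest: 154, 49, 43, 31 bp.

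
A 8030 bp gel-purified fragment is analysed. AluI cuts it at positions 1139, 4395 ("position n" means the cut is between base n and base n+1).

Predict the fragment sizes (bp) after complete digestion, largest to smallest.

Linear molecule, 2 cuts → 3 fragments:
  1139 − 0 = 1139 bp
  4395 − 1139 = 3256 bp
  8030 − 4395 = 3635 bp
Sorted largest to smallest: 3635, 3256, 1139 bp.

3635, 3256, 1139 bp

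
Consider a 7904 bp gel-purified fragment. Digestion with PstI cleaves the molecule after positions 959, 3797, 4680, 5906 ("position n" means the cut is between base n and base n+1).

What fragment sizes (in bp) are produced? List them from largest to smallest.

Linear molecule, 4 cuts → 5 fragments:
  959 − 0 = 959 bp
  3797 − 959 = 2838 bp
  4680 − 3797 = 883 bp
  5906 − 4680 = 1226 bp
  7904 − 5906 = 1998 bp
Sorted largest to smallest: 2838, 1998, 1226, 959, 883 bp.

2838, 1998, 1226, 959, 883 bp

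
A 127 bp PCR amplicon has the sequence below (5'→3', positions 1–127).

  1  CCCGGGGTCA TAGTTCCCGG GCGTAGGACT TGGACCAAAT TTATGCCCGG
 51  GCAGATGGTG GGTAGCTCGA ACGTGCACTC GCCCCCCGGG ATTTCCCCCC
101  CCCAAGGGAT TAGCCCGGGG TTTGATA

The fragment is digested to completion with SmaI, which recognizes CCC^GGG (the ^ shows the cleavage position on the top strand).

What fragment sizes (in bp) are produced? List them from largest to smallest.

SmaI sites (CCCGGG) start at positions 1, 16, 46, 85, 114.
SmaI cuts after base 3 of each site, so after positions 3, 18, 48, 87, 116.
Linear molecule, 5 cuts → 6 fragments:
  1–3 → 3 bp
  4–18 → 15 bp
  19–48 → 30 bp
  49–87 → 39 bp
  88–116 → 29 bp
  117–127 → 11 bp
Sorted largest to smallest: 39, 30, 29, 15, 11, 3 bp.

39, 30, 29, 15, 11, 3 bp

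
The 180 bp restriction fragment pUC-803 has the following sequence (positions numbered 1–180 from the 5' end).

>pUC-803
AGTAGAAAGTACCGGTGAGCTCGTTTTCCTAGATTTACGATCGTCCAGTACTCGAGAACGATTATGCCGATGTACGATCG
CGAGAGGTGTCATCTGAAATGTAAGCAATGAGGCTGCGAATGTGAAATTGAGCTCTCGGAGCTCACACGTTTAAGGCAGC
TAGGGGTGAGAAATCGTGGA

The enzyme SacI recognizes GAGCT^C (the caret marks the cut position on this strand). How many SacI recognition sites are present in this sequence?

3

GAGCTC occurs starting at positions 17, 130, 139.
SacI cuts at 3 sites.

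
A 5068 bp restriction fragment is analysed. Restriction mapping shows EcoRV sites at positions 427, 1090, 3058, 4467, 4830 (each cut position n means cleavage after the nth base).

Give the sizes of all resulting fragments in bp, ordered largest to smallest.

Linear molecule, 5 cuts → 6 fragments:
  427 − 0 = 427 bp
  1090 − 427 = 663 bp
  3058 − 1090 = 1968 bp
  4467 − 3058 = 1409 bp
  4830 − 4467 = 363 bp
  5068 − 4830 = 238 bp
Sorted largest to smallest: 1968, 1409, 663, 427, 363, 238 bp.

1968, 1409, 663, 427, 363, 238 bp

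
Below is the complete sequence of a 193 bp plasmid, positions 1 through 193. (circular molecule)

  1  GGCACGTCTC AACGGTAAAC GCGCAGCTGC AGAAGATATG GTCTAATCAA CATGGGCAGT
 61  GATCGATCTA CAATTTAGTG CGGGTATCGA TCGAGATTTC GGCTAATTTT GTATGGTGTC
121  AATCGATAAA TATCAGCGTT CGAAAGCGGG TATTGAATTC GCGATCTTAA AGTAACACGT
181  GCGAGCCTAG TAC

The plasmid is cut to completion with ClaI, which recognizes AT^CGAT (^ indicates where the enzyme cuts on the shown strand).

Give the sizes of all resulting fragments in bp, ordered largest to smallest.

ClaI sites (ATCGAT) start at positions 62, 86, 122.
ClaI cuts after base 2 of each site, so after positions 63, 87, 123.
Circular molecule, 3 cuts → 3 fragments:
  64–87 → 24 bp
  88–123 → 36 bp
  124–193 then 1–63 → 70 + 63 = 133 bp
Sorted largest to smallest: 133, 36, 24 bp.

133, 36, 24 bp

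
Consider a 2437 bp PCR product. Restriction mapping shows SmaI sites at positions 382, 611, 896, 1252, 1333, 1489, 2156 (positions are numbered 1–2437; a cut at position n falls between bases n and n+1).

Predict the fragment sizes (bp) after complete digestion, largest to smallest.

667, 382, 356, 285, 281, 229, 156, 81 bp

Linear molecule, 7 cuts → 8 fragments:
  382 − 0 = 382 bp
  611 − 382 = 229 bp
  896 − 611 = 285 bp
  1252 − 896 = 356 bp
  1333 − 1252 = 81 bp
  1489 − 1333 = 156 bp
  2156 − 1489 = 667 bp
  2437 − 2156 = 281 bp
Sorted largest to smallest: 667, 382, 356, 285, 281, 229, 156, 81 bp.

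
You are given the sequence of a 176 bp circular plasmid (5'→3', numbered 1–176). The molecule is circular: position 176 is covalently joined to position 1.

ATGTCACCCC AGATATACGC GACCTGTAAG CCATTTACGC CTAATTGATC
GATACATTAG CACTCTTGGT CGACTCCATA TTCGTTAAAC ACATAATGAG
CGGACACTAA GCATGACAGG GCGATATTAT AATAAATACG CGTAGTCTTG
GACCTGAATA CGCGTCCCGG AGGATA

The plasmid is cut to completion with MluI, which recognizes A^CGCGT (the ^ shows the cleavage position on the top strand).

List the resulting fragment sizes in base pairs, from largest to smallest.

154, 22 bp

MluI sites (ACGCGT) start at positions 138, 160.
MluI cuts after the first base of each site, so after positions 138, 160.
Circular molecule, 2 cuts → 2 fragments:
  139–160 → 22 bp
  161–176 then 1–138 → 16 + 138 = 154 bp
Sorted largest to smallest: 154, 22 bp.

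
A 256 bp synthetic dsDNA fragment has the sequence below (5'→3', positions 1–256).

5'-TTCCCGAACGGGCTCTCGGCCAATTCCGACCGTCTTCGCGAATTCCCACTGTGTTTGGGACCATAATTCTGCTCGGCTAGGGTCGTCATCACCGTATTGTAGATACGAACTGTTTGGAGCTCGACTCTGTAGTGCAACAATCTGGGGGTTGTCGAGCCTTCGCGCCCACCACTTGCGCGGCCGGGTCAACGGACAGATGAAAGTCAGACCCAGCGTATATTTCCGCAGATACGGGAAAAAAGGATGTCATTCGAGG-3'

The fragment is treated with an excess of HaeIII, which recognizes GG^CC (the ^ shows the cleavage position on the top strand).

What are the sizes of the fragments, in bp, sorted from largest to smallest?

HaeIII sites (GGCC) start at positions 18, 179.
HaeIII cuts after base 2 of each site, so after positions 19, 180.
Linear molecule, 2 cuts → 3 fragments:
  1–19 → 19 bp
  20–180 → 161 bp
  181–256 → 76 bp
Sorted largest to smallest: 161, 76, 19 bp.

161, 76, 19 bp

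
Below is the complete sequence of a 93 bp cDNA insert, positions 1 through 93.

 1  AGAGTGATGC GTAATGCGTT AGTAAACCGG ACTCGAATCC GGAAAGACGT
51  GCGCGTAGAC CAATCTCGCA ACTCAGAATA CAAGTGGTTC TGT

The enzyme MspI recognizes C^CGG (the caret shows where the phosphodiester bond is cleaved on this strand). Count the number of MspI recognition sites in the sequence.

CCGG occurs starting at positions 27, 39.
MspI cuts at 2 sites.

2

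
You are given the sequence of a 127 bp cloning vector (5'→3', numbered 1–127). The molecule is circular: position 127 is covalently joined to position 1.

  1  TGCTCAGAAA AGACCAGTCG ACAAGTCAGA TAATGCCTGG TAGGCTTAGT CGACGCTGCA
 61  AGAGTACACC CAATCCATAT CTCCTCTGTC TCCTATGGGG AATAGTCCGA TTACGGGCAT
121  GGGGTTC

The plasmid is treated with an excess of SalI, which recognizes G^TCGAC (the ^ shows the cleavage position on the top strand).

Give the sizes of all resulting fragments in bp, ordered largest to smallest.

95, 32 bp

SalI sites (GTCGAC) start at positions 17, 49.
SalI cuts after the first base of each site, so after positions 17, 49.
Circular molecule, 2 cuts → 2 fragments:
  18–49 → 32 bp
  50–127 then 1–17 → 78 + 17 = 95 bp
Sorted largest to smallest: 95, 32 bp.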